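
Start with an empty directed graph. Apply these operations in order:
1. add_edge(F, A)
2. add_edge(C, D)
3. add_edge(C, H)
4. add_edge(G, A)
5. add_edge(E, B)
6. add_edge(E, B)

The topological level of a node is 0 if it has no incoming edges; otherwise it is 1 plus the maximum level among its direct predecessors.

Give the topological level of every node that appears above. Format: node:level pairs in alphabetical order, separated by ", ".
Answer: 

Answer: A:1, B:1, C:0, D:1, E:0, F:0, G:0, H:1

Derivation:
Op 1: add_edge(F, A). Edges now: 1
Op 2: add_edge(C, D). Edges now: 2
Op 3: add_edge(C, H). Edges now: 3
Op 4: add_edge(G, A). Edges now: 4
Op 5: add_edge(E, B). Edges now: 5
Op 6: add_edge(E, B) (duplicate, no change). Edges now: 5
Compute levels (Kahn BFS):
  sources (in-degree 0): C, E, F, G
  process C: level=0
    C->D: in-degree(D)=0, level(D)=1, enqueue
    C->H: in-degree(H)=0, level(H)=1, enqueue
  process E: level=0
    E->B: in-degree(B)=0, level(B)=1, enqueue
  process F: level=0
    F->A: in-degree(A)=1, level(A)>=1
  process G: level=0
    G->A: in-degree(A)=0, level(A)=1, enqueue
  process D: level=1
  process H: level=1
  process B: level=1
  process A: level=1
All levels: A:1, B:1, C:0, D:1, E:0, F:0, G:0, H:1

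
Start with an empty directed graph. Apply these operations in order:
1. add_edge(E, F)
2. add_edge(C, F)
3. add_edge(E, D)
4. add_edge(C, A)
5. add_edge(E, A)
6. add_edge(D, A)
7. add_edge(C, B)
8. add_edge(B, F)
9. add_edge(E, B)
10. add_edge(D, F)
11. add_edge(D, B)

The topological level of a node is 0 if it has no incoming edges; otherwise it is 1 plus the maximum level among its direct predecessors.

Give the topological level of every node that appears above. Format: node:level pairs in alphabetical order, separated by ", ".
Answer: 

Answer: A:2, B:2, C:0, D:1, E:0, F:3

Derivation:
Op 1: add_edge(E, F). Edges now: 1
Op 2: add_edge(C, F). Edges now: 2
Op 3: add_edge(E, D). Edges now: 3
Op 4: add_edge(C, A). Edges now: 4
Op 5: add_edge(E, A). Edges now: 5
Op 6: add_edge(D, A). Edges now: 6
Op 7: add_edge(C, B). Edges now: 7
Op 8: add_edge(B, F). Edges now: 8
Op 9: add_edge(E, B). Edges now: 9
Op 10: add_edge(D, F). Edges now: 10
Op 11: add_edge(D, B). Edges now: 11
Compute levels (Kahn BFS):
  sources (in-degree 0): C, E
  process C: level=0
    C->A: in-degree(A)=2, level(A)>=1
    C->B: in-degree(B)=2, level(B)>=1
    C->F: in-degree(F)=3, level(F)>=1
  process E: level=0
    E->A: in-degree(A)=1, level(A)>=1
    E->B: in-degree(B)=1, level(B)>=1
    E->D: in-degree(D)=0, level(D)=1, enqueue
    E->F: in-degree(F)=2, level(F)>=1
  process D: level=1
    D->A: in-degree(A)=0, level(A)=2, enqueue
    D->B: in-degree(B)=0, level(B)=2, enqueue
    D->F: in-degree(F)=1, level(F)>=2
  process A: level=2
  process B: level=2
    B->F: in-degree(F)=0, level(F)=3, enqueue
  process F: level=3
All levels: A:2, B:2, C:0, D:1, E:0, F:3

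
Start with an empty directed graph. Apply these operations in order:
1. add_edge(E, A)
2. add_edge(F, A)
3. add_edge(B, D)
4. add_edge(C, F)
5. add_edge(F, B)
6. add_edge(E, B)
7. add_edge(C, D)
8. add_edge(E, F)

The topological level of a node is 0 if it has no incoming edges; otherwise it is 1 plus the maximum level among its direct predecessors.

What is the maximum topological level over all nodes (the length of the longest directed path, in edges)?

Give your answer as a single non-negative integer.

Answer: 3

Derivation:
Op 1: add_edge(E, A). Edges now: 1
Op 2: add_edge(F, A). Edges now: 2
Op 3: add_edge(B, D). Edges now: 3
Op 4: add_edge(C, F). Edges now: 4
Op 5: add_edge(F, B). Edges now: 5
Op 6: add_edge(E, B). Edges now: 6
Op 7: add_edge(C, D). Edges now: 7
Op 8: add_edge(E, F). Edges now: 8
Compute levels (Kahn BFS):
  sources (in-degree 0): C, E
  process C: level=0
    C->D: in-degree(D)=1, level(D)>=1
    C->F: in-degree(F)=1, level(F)>=1
  process E: level=0
    E->A: in-degree(A)=1, level(A)>=1
    E->B: in-degree(B)=1, level(B)>=1
    E->F: in-degree(F)=0, level(F)=1, enqueue
  process F: level=1
    F->A: in-degree(A)=0, level(A)=2, enqueue
    F->B: in-degree(B)=0, level(B)=2, enqueue
  process A: level=2
  process B: level=2
    B->D: in-degree(D)=0, level(D)=3, enqueue
  process D: level=3
All levels: A:2, B:2, C:0, D:3, E:0, F:1
max level = 3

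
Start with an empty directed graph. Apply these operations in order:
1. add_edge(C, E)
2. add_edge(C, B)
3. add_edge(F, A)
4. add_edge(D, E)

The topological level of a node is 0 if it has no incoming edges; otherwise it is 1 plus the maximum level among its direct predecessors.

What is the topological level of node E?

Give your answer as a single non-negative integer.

Answer: 1

Derivation:
Op 1: add_edge(C, E). Edges now: 1
Op 2: add_edge(C, B). Edges now: 2
Op 3: add_edge(F, A). Edges now: 3
Op 4: add_edge(D, E). Edges now: 4
Compute levels (Kahn BFS):
  sources (in-degree 0): C, D, F
  process C: level=0
    C->B: in-degree(B)=0, level(B)=1, enqueue
    C->E: in-degree(E)=1, level(E)>=1
  process D: level=0
    D->E: in-degree(E)=0, level(E)=1, enqueue
  process F: level=0
    F->A: in-degree(A)=0, level(A)=1, enqueue
  process B: level=1
  process E: level=1
  process A: level=1
All levels: A:1, B:1, C:0, D:0, E:1, F:0
level(E) = 1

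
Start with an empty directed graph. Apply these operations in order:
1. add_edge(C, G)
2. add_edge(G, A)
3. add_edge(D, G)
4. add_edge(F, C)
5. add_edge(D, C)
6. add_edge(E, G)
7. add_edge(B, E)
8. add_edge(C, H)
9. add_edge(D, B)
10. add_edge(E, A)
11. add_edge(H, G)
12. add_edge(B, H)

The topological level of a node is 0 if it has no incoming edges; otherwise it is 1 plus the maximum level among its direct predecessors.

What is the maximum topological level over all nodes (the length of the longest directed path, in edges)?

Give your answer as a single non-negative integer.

Answer: 4

Derivation:
Op 1: add_edge(C, G). Edges now: 1
Op 2: add_edge(G, A). Edges now: 2
Op 3: add_edge(D, G). Edges now: 3
Op 4: add_edge(F, C). Edges now: 4
Op 5: add_edge(D, C). Edges now: 5
Op 6: add_edge(E, G). Edges now: 6
Op 7: add_edge(B, E). Edges now: 7
Op 8: add_edge(C, H). Edges now: 8
Op 9: add_edge(D, B). Edges now: 9
Op 10: add_edge(E, A). Edges now: 10
Op 11: add_edge(H, G). Edges now: 11
Op 12: add_edge(B, H). Edges now: 12
Compute levels (Kahn BFS):
  sources (in-degree 0): D, F
  process D: level=0
    D->B: in-degree(B)=0, level(B)=1, enqueue
    D->C: in-degree(C)=1, level(C)>=1
    D->G: in-degree(G)=3, level(G)>=1
  process F: level=0
    F->C: in-degree(C)=0, level(C)=1, enqueue
  process B: level=1
    B->E: in-degree(E)=0, level(E)=2, enqueue
    B->H: in-degree(H)=1, level(H)>=2
  process C: level=1
    C->G: in-degree(G)=2, level(G)>=2
    C->H: in-degree(H)=0, level(H)=2, enqueue
  process E: level=2
    E->A: in-degree(A)=1, level(A)>=3
    E->G: in-degree(G)=1, level(G)>=3
  process H: level=2
    H->G: in-degree(G)=0, level(G)=3, enqueue
  process G: level=3
    G->A: in-degree(A)=0, level(A)=4, enqueue
  process A: level=4
All levels: A:4, B:1, C:1, D:0, E:2, F:0, G:3, H:2
max level = 4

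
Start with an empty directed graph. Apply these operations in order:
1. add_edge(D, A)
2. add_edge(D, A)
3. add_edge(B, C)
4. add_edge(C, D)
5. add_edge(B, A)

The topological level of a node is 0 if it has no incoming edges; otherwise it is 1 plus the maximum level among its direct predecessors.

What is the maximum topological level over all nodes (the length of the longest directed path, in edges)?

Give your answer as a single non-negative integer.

Answer: 3

Derivation:
Op 1: add_edge(D, A). Edges now: 1
Op 2: add_edge(D, A) (duplicate, no change). Edges now: 1
Op 3: add_edge(B, C). Edges now: 2
Op 4: add_edge(C, D). Edges now: 3
Op 5: add_edge(B, A). Edges now: 4
Compute levels (Kahn BFS):
  sources (in-degree 0): B
  process B: level=0
    B->A: in-degree(A)=1, level(A)>=1
    B->C: in-degree(C)=0, level(C)=1, enqueue
  process C: level=1
    C->D: in-degree(D)=0, level(D)=2, enqueue
  process D: level=2
    D->A: in-degree(A)=0, level(A)=3, enqueue
  process A: level=3
All levels: A:3, B:0, C:1, D:2
max level = 3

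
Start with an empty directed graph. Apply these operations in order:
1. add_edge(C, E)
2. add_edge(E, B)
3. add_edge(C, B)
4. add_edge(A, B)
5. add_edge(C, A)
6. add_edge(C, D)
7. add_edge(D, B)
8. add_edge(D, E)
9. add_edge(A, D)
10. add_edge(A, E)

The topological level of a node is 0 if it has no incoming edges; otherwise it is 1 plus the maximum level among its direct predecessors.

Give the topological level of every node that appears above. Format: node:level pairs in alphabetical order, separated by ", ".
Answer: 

Op 1: add_edge(C, E). Edges now: 1
Op 2: add_edge(E, B). Edges now: 2
Op 3: add_edge(C, B). Edges now: 3
Op 4: add_edge(A, B). Edges now: 4
Op 5: add_edge(C, A). Edges now: 5
Op 6: add_edge(C, D). Edges now: 6
Op 7: add_edge(D, B). Edges now: 7
Op 8: add_edge(D, E). Edges now: 8
Op 9: add_edge(A, D). Edges now: 9
Op 10: add_edge(A, E). Edges now: 10
Compute levels (Kahn BFS):
  sources (in-degree 0): C
  process C: level=0
    C->A: in-degree(A)=0, level(A)=1, enqueue
    C->B: in-degree(B)=3, level(B)>=1
    C->D: in-degree(D)=1, level(D)>=1
    C->E: in-degree(E)=2, level(E)>=1
  process A: level=1
    A->B: in-degree(B)=2, level(B)>=2
    A->D: in-degree(D)=0, level(D)=2, enqueue
    A->E: in-degree(E)=1, level(E)>=2
  process D: level=2
    D->B: in-degree(B)=1, level(B)>=3
    D->E: in-degree(E)=0, level(E)=3, enqueue
  process E: level=3
    E->B: in-degree(B)=0, level(B)=4, enqueue
  process B: level=4
All levels: A:1, B:4, C:0, D:2, E:3

Answer: A:1, B:4, C:0, D:2, E:3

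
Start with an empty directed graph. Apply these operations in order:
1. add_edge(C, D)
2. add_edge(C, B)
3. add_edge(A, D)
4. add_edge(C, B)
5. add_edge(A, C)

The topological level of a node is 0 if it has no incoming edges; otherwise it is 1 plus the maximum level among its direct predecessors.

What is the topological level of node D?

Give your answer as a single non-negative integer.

Answer: 2

Derivation:
Op 1: add_edge(C, D). Edges now: 1
Op 2: add_edge(C, B). Edges now: 2
Op 3: add_edge(A, D). Edges now: 3
Op 4: add_edge(C, B) (duplicate, no change). Edges now: 3
Op 5: add_edge(A, C). Edges now: 4
Compute levels (Kahn BFS):
  sources (in-degree 0): A
  process A: level=0
    A->C: in-degree(C)=0, level(C)=1, enqueue
    A->D: in-degree(D)=1, level(D)>=1
  process C: level=1
    C->B: in-degree(B)=0, level(B)=2, enqueue
    C->D: in-degree(D)=0, level(D)=2, enqueue
  process B: level=2
  process D: level=2
All levels: A:0, B:2, C:1, D:2
level(D) = 2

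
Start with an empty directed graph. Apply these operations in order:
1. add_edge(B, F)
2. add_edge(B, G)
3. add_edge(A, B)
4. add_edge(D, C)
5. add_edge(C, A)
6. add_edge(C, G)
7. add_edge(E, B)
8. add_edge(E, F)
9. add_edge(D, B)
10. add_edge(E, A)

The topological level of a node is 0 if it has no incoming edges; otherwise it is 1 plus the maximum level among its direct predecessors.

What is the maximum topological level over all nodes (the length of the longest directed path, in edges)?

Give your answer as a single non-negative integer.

Answer: 4

Derivation:
Op 1: add_edge(B, F). Edges now: 1
Op 2: add_edge(B, G). Edges now: 2
Op 3: add_edge(A, B). Edges now: 3
Op 4: add_edge(D, C). Edges now: 4
Op 5: add_edge(C, A). Edges now: 5
Op 6: add_edge(C, G). Edges now: 6
Op 7: add_edge(E, B). Edges now: 7
Op 8: add_edge(E, F). Edges now: 8
Op 9: add_edge(D, B). Edges now: 9
Op 10: add_edge(E, A). Edges now: 10
Compute levels (Kahn BFS):
  sources (in-degree 0): D, E
  process D: level=0
    D->B: in-degree(B)=2, level(B)>=1
    D->C: in-degree(C)=0, level(C)=1, enqueue
  process E: level=0
    E->A: in-degree(A)=1, level(A)>=1
    E->B: in-degree(B)=1, level(B)>=1
    E->F: in-degree(F)=1, level(F)>=1
  process C: level=1
    C->A: in-degree(A)=0, level(A)=2, enqueue
    C->G: in-degree(G)=1, level(G)>=2
  process A: level=2
    A->B: in-degree(B)=0, level(B)=3, enqueue
  process B: level=3
    B->F: in-degree(F)=0, level(F)=4, enqueue
    B->G: in-degree(G)=0, level(G)=4, enqueue
  process F: level=4
  process G: level=4
All levels: A:2, B:3, C:1, D:0, E:0, F:4, G:4
max level = 4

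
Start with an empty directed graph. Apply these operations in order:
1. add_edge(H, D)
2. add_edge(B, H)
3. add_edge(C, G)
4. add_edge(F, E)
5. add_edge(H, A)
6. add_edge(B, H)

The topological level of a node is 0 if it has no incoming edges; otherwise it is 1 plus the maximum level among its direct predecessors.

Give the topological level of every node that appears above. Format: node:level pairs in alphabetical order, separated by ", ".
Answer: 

Op 1: add_edge(H, D). Edges now: 1
Op 2: add_edge(B, H). Edges now: 2
Op 3: add_edge(C, G). Edges now: 3
Op 4: add_edge(F, E). Edges now: 4
Op 5: add_edge(H, A). Edges now: 5
Op 6: add_edge(B, H) (duplicate, no change). Edges now: 5
Compute levels (Kahn BFS):
  sources (in-degree 0): B, C, F
  process B: level=0
    B->H: in-degree(H)=0, level(H)=1, enqueue
  process C: level=0
    C->G: in-degree(G)=0, level(G)=1, enqueue
  process F: level=0
    F->E: in-degree(E)=0, level(E)=1, enqueue
  process H: level=1
    H->A: in-degree(A)=0, level(A)=2, enqueue
    H->D: in-degree(D)=0, level(D)=2, enqueue
  process G: level=1
  process E: level=1
  process A: level=2
  process D: level=2
All levels: A:2, B:0, C:0, D:2, E:1, F:0, G:1, H:1

Answer: A:2, B:0, C:0, D:2, E:1, F:0, G:1, H:1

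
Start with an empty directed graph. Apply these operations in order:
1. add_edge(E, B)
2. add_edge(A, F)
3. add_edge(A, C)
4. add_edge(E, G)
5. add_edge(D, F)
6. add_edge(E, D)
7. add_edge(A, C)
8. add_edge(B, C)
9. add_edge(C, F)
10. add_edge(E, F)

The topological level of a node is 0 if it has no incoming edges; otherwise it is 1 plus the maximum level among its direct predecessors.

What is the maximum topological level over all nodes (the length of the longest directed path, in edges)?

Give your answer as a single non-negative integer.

Answer: 3

Derivation:
Op 1: add_edge(E, B). Edges now: 1
Op 2: add_edge(A, F). Edges now: 2
Op 3: add_edge(A, C). Edges now: 3
Op 4: add_edge(E, G). Edges now: 4
Op 5: add_edge(D, F). Edges now: 5
Op 6: add_edge(E, D). Edges now: 6
Op 7: add_edge(A, C) (duplicate, no change). Edges now: 6
Op 8: add_edge(B, C). Edges now: 7
Op 9: add_edge(C, F). Edges now: 8
Op 10: add_edge(E, F). Edges now: 9
Compute levels (Kahn BFS):
  sources (in-degree 0): A, E
  process A: level=0
    A->C: in-degree(C)=1, level(C)>=1
    A->F: in-degree(F)=3, level(F)>=1
  process E: level=0
    E->B: in-degree(B)=0, level(B)=1, enqueue
    E->D: in-degree(D)=0, level(D)=1, enqueue
    E->F: in-degree(F)=2, level(F)>=1
    E->G: in-degree(G)=0, level(G)=1, enqueue
  process B: level=1
    B->C: in-degree(C)=0, level(C)=2, enqueue
  process D: level=1
    D->F: in-degree(F)=1, level(F)>=2
  process G: level=1
  process C: level=2
    C->F: in-degree(F)=0, level(F)=3, enqueue
  process F: level=3
All levels: A:0, B:1, C:2, D:1, E:0, F:3, G:1
max level = 3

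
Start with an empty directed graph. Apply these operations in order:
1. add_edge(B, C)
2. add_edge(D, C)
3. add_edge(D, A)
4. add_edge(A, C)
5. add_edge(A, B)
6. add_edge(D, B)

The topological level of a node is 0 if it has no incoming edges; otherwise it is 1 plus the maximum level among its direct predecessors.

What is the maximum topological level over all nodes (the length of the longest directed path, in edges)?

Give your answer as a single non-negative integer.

Answer: 3

Derivation:
Op 1: add_edge(B, C). Edges now: 1
Op 2: add_edge(D, C). Edges now: 2
Op 3: add_edge(D, A). Edges now: 3
Op 4: add_edge(A, C). Edges now: 4
Op 5: add_edge(A, B). Edges now: 5
Op 6: add_edge(D, B). Edges now: 6
Compute levels (Kahn BFS):
  sources (in-degree 0): D
  process D: level=0
    D->A: in-degree(A)=0, level(A)=1, enqueue
    D->B: in-degree(B)=1, level(B)>=1
    D->C: in-degree(C)=2, level(C)>=1
  process A: level=1
    A->B: in-degree(B)=0, level(B)=2, enqueue
    A->C: in-degree(C)=1, level(C)>=2
  process B: level=2
    B->C: in-degree(C)=0, level(C)=3, enqueue
  process C: level=3
All levels: A:1, B:2, C:3, D:0
max level = 3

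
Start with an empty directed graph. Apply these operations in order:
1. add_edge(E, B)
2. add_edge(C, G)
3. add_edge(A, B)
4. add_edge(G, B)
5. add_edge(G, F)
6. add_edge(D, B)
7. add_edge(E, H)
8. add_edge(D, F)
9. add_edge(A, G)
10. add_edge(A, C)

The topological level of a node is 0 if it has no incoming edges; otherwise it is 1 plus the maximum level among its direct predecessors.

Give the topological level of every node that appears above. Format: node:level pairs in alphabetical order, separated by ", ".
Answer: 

Answer: A:0, B:3, C:1, D:0, E:0, F:3, G:2, H:1

Derivation:
Op 1: add_edge(E, B). Edges now: 1
Op 2: add_edge(C, G). Edges now: 2
Op 3: add_edge(A, B). Edges now: 3
Op 4: add_edge(G, B). Edges now: 4
Op 5: add_edge(G, F). Edges now: 5
Op 6: add_edge(D, B). Edges now: 6
Op 7: add_edge(E, H). Edges now: 7
Op 8: add_edge(D, F). Edges now: 8
Op 9: add_edge(A, G). Edges now: 9
Op 10: add_edge(A, C). Edges now: 10
Compute levels (Kahn BFS):
  sources (in-degree 0): A, D, E
  process A: level=0
    A->B: in-degree(B)=3, level(B)>=1
    A->C: in-degree(C)=0, level(C)=1, enqueue
    A->G: in-degree(G)=1, level(G)>=1
  process D: level=0
    D->B: in-degree(B)=2, level(B)>=1
    D->F: in-degree(F)=1, level(F)>=1
  process E: level=0
    E->B: in-degree(B)=1, level(B)>=1
    E->H: in-degree(H)=0, level(H)=1, enqueue
  process C: level=1
    C->G: in-degree(G)=0, level(G)=2, enqueue
  process H: level=1
  process G: level=2
    G->B: in-degree(B)=0, level(B)=3, enqueue
    G->F: in-degree(F)=0, level(F)=3, enqueue
  process B: level=3
  process F: level=3
All levels: A:0, B:3, C:1, D:0, E:0, F:3, G:2, H:1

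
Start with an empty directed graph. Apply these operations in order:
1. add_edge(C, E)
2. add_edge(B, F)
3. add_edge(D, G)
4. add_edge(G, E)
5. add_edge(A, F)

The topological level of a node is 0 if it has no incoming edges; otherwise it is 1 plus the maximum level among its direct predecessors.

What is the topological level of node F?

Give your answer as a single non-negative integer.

Answer: 1

Derivation:
Op 1: add_edge(C, E). Edges now: 1
Op 2: add_edge(B, F). Edges now: 2
Op 3: add_edge(D, G). Edges now: 3
Op 4: add_edge(G, E). Edges now: 4
Op 5: add_edge(A, F). Edges now: 5
Compute levels (Kahn BFS):
  sources (in-degree 0): A, B, C, D
  process A: level=0
    A->F: in-degree(F)=1, level(F)>=1
  process B: level=0
    B->F: in-degree(F)=0, level(F)=1, enqueue
  process C: level=0
    C->E: in-degree(E)=1, level(E)>=1
  process D: level=0
    D->G: in-degree(G)=0, level(G)=1, enqueue
  process F: level=1
  process G: level=1
    G->E: in-degree(E)=0, level(E)=2, enqueue
  process E: level=2
All levels: A:0, B:0, C:0, D:0, E:2, F:1, G:1
level(F) = 1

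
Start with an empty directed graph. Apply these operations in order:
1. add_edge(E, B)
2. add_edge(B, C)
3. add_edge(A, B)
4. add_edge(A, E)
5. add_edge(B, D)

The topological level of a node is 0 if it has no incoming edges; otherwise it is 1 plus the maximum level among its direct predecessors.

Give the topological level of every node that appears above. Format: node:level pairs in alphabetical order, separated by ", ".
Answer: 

Op 1: add_edge(E, B). Edges now: 1
Op 2: add_edge(B, C). Edges now: 2
Op 3: add_edge(A, B). Edges now: 3
Op 4: add_edge(A, E). Edges now: 4
Op 5: add_edge(B, D). Edges now: 5
Compute levels (Kahn BFS):
  sources (in-degree 0): A
  process A: level=0
    A->B: in-degree(B)=1, level(B)>=1
    A->E: in-degree(E)=0, level(E)=1, enqueue
  process E: level=1
    E->B: in-degree(B)=0, level(B)=2, enqueue
  process B: level=2
    B->C: in-degree(C)=0, level(C)=3, enqueue
    B->D: in-degree(D)=0, level(D)=3, enqueue
  process C: level=3
  process D: level=3
All levels: A:0, B:2, C:3, D:3, E:1

Answer: A:0, B:2, C:3, D:3, E:1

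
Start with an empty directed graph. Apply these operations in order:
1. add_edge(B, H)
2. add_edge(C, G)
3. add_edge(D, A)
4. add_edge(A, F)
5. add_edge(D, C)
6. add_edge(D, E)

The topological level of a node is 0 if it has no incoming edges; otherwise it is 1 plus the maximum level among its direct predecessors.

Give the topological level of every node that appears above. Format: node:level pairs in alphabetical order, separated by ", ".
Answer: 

Answer: A:1, B:0, C:1, D:0, E:1, F:2, G:2, H:1

Derivation:
Op 1: add_edge(B, H). Edges now: 1
Op 2: add_edge(C, G). Edges now: 2
Op 3: add_edge(D, A). Edges now: 3
Op 4: add_edge(A, F). Edges now: 4
Op 5: add_edge(D, C). Edges now: 5
Op 6: add_edge(D, E). Edges now: 6
Compute levels (Kahn BFS):
  sources (in-degree 0): B, D
  process B: level=0
    B->H: in-degree(H)=0, level(H)=1, enqueue
  process D: level=0
    D->A: in-degree(A)=0, level(A)=1, enqueue
    D->C: in-degree(C)=0, level(C)=1, enqueue
    D->E: in-degree(E)=0, level(E)=1, enqueue
  process H: level=1
  process A: level=1
    A->F: in-degree(F)=0, level(F)=2, enqueue
  process C: level=1
    C->G: in-degree(G)=0, level(G)=2, enqueue
  process E: level=1
  process F: level=2
  process G: level=2
All levels: A:1, B:0, C:1, D:0, E:1, F:2, G:2, H:1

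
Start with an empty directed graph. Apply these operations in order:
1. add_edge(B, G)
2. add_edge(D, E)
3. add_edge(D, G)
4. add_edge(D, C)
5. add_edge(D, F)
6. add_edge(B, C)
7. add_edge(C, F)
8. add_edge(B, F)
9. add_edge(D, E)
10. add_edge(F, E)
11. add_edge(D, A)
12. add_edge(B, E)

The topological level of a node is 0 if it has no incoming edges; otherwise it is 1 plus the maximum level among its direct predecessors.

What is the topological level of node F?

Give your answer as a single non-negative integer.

Answer: 2

Derivation:
Op 1: add_edge(B, G). Edges now: 1
Op 2: add_edge(D, E). Edges now: 2
Op 3: add_edge(D, G). Edges now: 3
Op 4: add_edge(D, C). Edges now: 4
Op 5: add_edge(D, F). Edges now: 5
Op 6: add_edge(B, C). Edges now: 6
Op 7: add_edge(C, F). Edges now: 7
Op 8: add_edge(B, F). Edges now: 8
Op 9: add_edge(D, E) (duplicate, no change). Edges now: 8
Op 10: add_edge(F, E). Edges now: 9
Op 11: add_edge(D, A). Edges now: 10
Op 12: add_edge(B, E). Edges now: 11
Compute levels (Kahn BFS):
  sources (in-degree 0): B, D
  process B: level=0
    B->C: in-degree(C)=1, level(C)>=1
    B->E: in-degree(E)=2, level(E)>=1
    B->F: in-degree(F)=2, level(F)>=1
    B->G: in-degree(G)=1, level(G)>=1
  process D: level=0
    D->A: in-degree(A)=0, level(A)=1, enqueue
    D->C: in-degree(C)=0, level(C)=1, enqueue
    D->E: in-degree(E)=1, level(E)>=1
    D->F: in-degree(F)=1, level(F)>=1
    D->G: in-degree(G)=0, level(G)=1, enqueue
  process A: level=1
  process C: level=1
    C->F: in-degree(F)=0, level(F)=2, enqueue
  process G: level=1
  process F: level=2
    F->E: in-degree(E)=0, level(E)=3, enqueue
  process E: level=3
All levels: A:1, B:0, C:1, D:0, E:3, F:2, G:1
level(F) = 2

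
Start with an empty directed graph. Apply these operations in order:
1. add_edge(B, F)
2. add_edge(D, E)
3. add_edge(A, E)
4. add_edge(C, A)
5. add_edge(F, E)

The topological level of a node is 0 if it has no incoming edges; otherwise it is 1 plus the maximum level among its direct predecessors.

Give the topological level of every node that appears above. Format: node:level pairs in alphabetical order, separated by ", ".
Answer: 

Op 1: add_edge(B, F). Edges now: 1
Op 2: add_edge(D, E). Edges now: 2
Op 3: add_edge(A, E). Edges now: 3
Op 4: add_edge(C, A). Edges now: 4
Op 5: add_edge(F, E). Edges now: 5
Compute levels (Kahn BFS):
  sources (in-degree 0): B, C, D
  process B: level=0
    B->F: in-degree(F)=0, level(F)=1, enqueue
  process C: level=0
    C->A: in-degree(A)=0, level(A)=1, enqueue
  process D: level=0
    D->E: in-degree(E)=2, level(E)>=1
  process F: level=1
    F->E: in-degree(E)=1, level(E)>=2
  process A: level=1
    A->E: in-degree(E)=0, level(E)=2, enqueue
  process E: level=2
All levels: A:1, B:0, C:0, D:0, E:2, F:1

Answer: A:1, B:0, C:0, D:0, E:2, F:1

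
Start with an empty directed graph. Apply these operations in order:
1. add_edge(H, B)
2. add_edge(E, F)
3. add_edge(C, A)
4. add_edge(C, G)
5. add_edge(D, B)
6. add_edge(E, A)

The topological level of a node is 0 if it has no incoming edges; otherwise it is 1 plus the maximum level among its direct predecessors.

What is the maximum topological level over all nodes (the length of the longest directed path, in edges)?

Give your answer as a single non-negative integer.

Answer: 1

Derivation:
Op 1: add_edge(H, B). Edges now: 1
Op 2: add_edge(E, F). Edges now: 2
Op 3: add_edge(C, A). Edges now: 3
Op 4: add_edge(C, G). Edges now: 4
Op 5: add_edge(D, B). Edges now: 5
Op 6: add_edge(E, A). Edges now: 6
Compute levels (Kahn BFS):
  sources (in-degree 0): C, D, E, H
  process C: level=0
    C->A: in-degree(A)=1, level(A)>=1
    C->G: in-degree(G)=0, level(G)=1, enqueue
  process D: level=0
    D->B: in-degree(B)=1, level(B)>=1
  process E: level=0
    E->A: in-degree(A)=0, level(A)=1, enqueue
    E->F: in-degree(F)=0, level(F)=1, enqueue
  process H: level=0
    H->B: in-degree(B)=0, level(B)=1, enqueue
  process G: level=1
  process A: level=1
  process F: level=1
  process B: level=1
All levels: A:1, B:1, C:0, D:0, E:0, F:1, G:1, H:0
max level = 1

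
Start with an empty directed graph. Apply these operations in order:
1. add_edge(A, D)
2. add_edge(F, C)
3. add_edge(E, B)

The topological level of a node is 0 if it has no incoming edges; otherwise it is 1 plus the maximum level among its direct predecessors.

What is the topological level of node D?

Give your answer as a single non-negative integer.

Answer: 1

Derivation:
Op 1: add_edge(A, D). Edges now: 1
Op 2: add_edge(F, C). Edges now: 2
Op 3: add_edge(E, B). Edges now: 3
Compute levels (Kahn BFS):
  sources (in-degree 0): A, E, F
  process A: level=0
    A->D: in-degree(D)=0, level(D)=1, enqueue
  process E: level=0
    E->B: in-degree(B)=0, level(B)=1, enqueue
  process F: level=0
    F->C: in-degree(C)=0, level(C)=1, enqueue
  process D: level=1
  process B: level=1
  process C: level=1
All levels: A:0, B:1, C:1, D:1, E:0, F:0
level(D) = 1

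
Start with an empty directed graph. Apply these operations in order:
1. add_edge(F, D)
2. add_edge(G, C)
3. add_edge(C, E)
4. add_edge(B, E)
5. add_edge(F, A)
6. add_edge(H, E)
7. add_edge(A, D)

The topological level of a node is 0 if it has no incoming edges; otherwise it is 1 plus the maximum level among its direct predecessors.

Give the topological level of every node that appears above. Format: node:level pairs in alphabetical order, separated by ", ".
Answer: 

Answer: A:1, B:0, C:1, D:2, E:2, F:0, G:0, H:0

Derivation:
Op 1: add_edge(F, D). Edges now: 1
Op 2: add_edge(G, C). Edges now: 2
Op 3: add_edge(C, E). Edges now: 3
Op 4: add_edge(B, E). Edges now: 4
Op 5: add_edge(F, A). Edges now: 5
Op 6: add_edge(H, E). Edges now: 6
Op 7: add_edge(A, D). Edges now: 7
Compute levels (Kahn BFS):
  sources (in-degree 0): B, F, G, H
  process B: level=0
    B->E: in-degree(E)=2, level(E)>=1
  process F: level=0
    F->A: in-degree(A)=0, level(A)=1, enqueue
    F->D: in-degree(D)=1, level(D)>=1
  process G: level=0
    G->C: in-degree(C)=0, level(C)=1, enqueue
  process H: level=0
    H->E: in-degree(E)=1, level(E)>=1
  process A: level=1
    A->D: in-degree(D)=0, level(D)=2, enqueue
  process C: level=1
    C->E: in-degree(E)=0, level(E)=2, enqueue
  process D: level=2
  process E: level=2
All levels: A:1, B:0, C:1, D:2, E:2, F:0, G:0, H:0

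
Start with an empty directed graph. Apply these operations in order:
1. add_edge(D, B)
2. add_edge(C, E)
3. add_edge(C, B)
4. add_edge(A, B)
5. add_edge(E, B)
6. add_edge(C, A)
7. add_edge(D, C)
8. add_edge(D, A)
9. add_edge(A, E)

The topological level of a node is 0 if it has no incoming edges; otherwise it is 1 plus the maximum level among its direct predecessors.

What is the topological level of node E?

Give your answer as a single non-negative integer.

Op 1: add_edge(D, B). Edges now: 1
Op 2: add_edge(C, E). Edges now: 2
Op 3: add_edge(C, B). Edges now: 3
Op 4: add_edge(A, B). Edges now: 4
Op 5: add_edge(E, B). Edges now: 5
Op 6: add_edge(C, A). Edges now: 6
Op 7: add_edge(D, C). Edges now: 7
Op 8: add_edge(D, A). Edges now: 8
Op 9: add_edge(A, E). Edges now: 9
Compute levels (Kahn BFS):
  sources (in-degree 0): D
  process D: level=0
    D->A: in-degree(A)=1, level(A)>=1
    D->B: in-degree(B)=3, level(B)>=1
    D->C: in-degree(C)=0, level(C)=1, enqueue
  process C: level=1
    C->A: in-degree(A)=0, level(A)=2, enqueue
    C->B: in-degree(B)=2, level(B)>=2
    C->E: in-degree(E)=1, level(E)>=2
  process A: level=2
    A->B: in-degree(B)=1, level(B)>=3
    A->E: in-degree(E)=0, level(E)=3, enqueue
  process E: level=3
    E->B: in-degree(B)=0, level(B)=4, enqueue
  process B: level=4
All levels: A:2, B:4, C:1, D:0, E:3
level(E) = 3

Answer: 3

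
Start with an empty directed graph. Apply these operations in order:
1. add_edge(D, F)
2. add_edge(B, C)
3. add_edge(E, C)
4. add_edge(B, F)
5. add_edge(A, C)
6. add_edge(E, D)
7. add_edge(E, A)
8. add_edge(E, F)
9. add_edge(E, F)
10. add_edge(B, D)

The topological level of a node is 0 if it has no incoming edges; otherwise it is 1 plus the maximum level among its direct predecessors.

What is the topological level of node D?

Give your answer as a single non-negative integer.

Answer: 1

Derivation:
Op 1: add_edge(D, F). Edges now: 1
Op 2: add_edge(B, C). Edges now: 2
Op 3: add_edge(E, C). Edges now: 3
Op 4: add_edge(B, F). Edges now: 4
Op 5: add_edge(A, C). Edges now: 5
Op 6: add_edge(E, D). Edges now: 6
Op 7: add_edge(E, A). Edges now: 7
Op 8: add_edge(E, F). Edges now: 8
Op 9: add_edge(E, F) (duplicate, no change). Edges now: 8
Op 10: add_edge(B, D). Edges now: 9
Compute levels (Kahn BFS):
  sources (in-degree 0): B, E
  process B: level=0
    B->C: in-degree(C)=2, level(C)>=1
    B->D: in-degree(D)=1, level(D)>=1
    B->F: in-degree(F)=2, level(F)>=1
  process E: level=0
    E->A: in-degree(A)=0, level(A)=1, enqueue
    E->C: in-degree(C)=1, level(C)>=1
    E->D: in-degree(D)=0, level(D)=1, enqueue
    E->F: in-degree(F)=1, level(F)>=1
  process A: level=1
    A->C: in-degree(C)=0, level(C)=2, enqueue
  process D: level=1
    D->F: in-degree(F)=0, level(F)=2, enqueue
  process C: level=2
  process F: level=2
All levels: A:1, B:0, C:2, D:1, E:0, F:2
level(D) = 1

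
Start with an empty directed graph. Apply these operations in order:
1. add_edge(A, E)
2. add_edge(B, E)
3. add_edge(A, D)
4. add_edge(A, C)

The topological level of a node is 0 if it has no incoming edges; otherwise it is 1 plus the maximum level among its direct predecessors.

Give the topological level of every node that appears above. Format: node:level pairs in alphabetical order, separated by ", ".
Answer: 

Op 1: add_edge(A, E). Edges now: 1
Op 2: add_edge(B, E). Edges now: 2
Op 3: add_edge(A, D). Edges now: 3
Op 4: add_edge(A, C). Edges now: 4
Compute levels (Kahn BFS):
  sources (in-degree 0): A, B
  process A: level=0
    A->C: in-degree(C)=0, level(C)=1, enqueue
    A->D: in-degree(D)=0, level(D)=1, enqueue
    A->E: in-degree(E)=1, level(E)>=1
  process B: level=0
    B->E: in-degree(E)=0, level(E)=1, enqueue
  process C: level=1
  process D: level=1
  process E: level=1
All levels: A:0, B:0, C:1, D:1, E:1

Answer: A:0, B:0, C:1, D:1, E:1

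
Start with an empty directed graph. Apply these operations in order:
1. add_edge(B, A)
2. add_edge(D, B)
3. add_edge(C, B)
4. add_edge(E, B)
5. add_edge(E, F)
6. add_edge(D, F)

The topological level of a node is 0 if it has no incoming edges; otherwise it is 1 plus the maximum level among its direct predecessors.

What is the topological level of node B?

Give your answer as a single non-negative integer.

Answer: 1

Derivation:
Op 1: add_edge(B, A). Edges now: 1
Op 2: add_edge(D, B). Edges now: 2
Op 3: add_edge(C, B). Edges now: 3
Op 4: add_edge(E, B). Edges now: 4
Op 5: add_edge(E, F). Edges now: 5
Op 6: add_edge(D, F). Edges now: 6
Compute levels (Kahn BFS):
  sources (in-degree 0): C, D, E
  process C: level=0
    C->B: in-degree(B)=2, level(B)>=1
  process D: level=0
    D->B: in-degree(B)=1, level(B)>=1
    D->F: in-degree(F)=1, level(F)>=1
  process E: level=0
    E->B: in-degree(B)=0, level(B)=1, enqueue
    E->F: in-degree(F)=0, level(F)=1, enqueue
  process B: level=1
    B->A: in-degree(A)=0, level(A)=2, enqueue
  process F: level=1
  process A: level=2
All levels: A:2, B:1, C:0, D:0, E:0, F:1
level(B) = 1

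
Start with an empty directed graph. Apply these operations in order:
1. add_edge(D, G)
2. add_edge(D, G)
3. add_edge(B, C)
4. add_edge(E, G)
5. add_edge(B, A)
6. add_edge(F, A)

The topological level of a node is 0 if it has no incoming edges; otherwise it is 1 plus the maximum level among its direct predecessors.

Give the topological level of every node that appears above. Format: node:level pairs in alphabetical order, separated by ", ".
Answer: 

Op 1: add_edge(D, G). Edges now: 1
Op 2: add_edge(D, G) (duplicate, no change). Edges now: 1
Op 3: add_edge(B, C). Edges now: 2
Op 4: add_edge(E, G). Edges now: 3
Op 5: add_edge(B, A). Edges now: 4
Op 6: add_edge(F, A). Edges now: 5
Compute levels (Kahn BFS):
  sources (in-degree 0): B, D, E, F
  process B: level=0
    B->A: in-degree(A)=1, level(A)>=1
    B->C: in-degree(C)=0, level(C)=1, enqueue
  process D: level=0
    D->G: in-degree(G)=1, level(G)>=1
  process E: level=0
    E->G: in-degree(G)=0, level(G)=1, enqueue
  process F: level=0
    F->A: in-degree(A)=0, level(A)=1, enqueue
  process C: level=1
  process G: level=1
  process A: level=1
All levels: A:1, B:0, C:1, D:0, E:0, F:0, G:1

Answer: A:1, B:0, C:1, D:0, E:0, F:0, G:1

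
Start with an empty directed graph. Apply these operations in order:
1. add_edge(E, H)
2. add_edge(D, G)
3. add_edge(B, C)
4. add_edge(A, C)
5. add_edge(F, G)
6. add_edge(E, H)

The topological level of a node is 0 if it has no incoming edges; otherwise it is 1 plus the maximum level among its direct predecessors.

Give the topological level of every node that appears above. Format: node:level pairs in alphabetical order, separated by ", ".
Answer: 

Answer: A:0, B:0, C:1, D:0, E:0, F:0, G:1, H:1

Derivation:
Op 1: add_edge(E, H). Edges now: 1
Op 2: add_edge(D, G). Edges now: 2
Op 3: add_edge(B, C). Edges now: 3
Op 4: add_edge(A, C). Edges now: 4
Op 5: add_edge(F, G). Edges now: 5
Op 6: add_edge(E, H) (duplicate, no change). Edges now: 5
Compute levels (Kahn BFS):
  sources (in-degree 0): A, B, D, E, F
  process A: level=0
    A->C: in-degree(C)=1, level(C)>=1
  process B: level=0
    B->C: in-degree(C)=0, level(C)=1, enqueue
  process D: level=0
    D->G: in-degree(G)=1, level(G)>=1
  process E: level=0
    E->H: in-degree(H)=0, level(H)=1, enqueue
  process F: level=0
    F->G: in-degree(G)=0, level(G)=1, enqueue
  process C: level=1
  process H: level=1
  process G: level=1
All levels: A:0, B:0, C:1, D:0, E:0, F:0, G:1, H:1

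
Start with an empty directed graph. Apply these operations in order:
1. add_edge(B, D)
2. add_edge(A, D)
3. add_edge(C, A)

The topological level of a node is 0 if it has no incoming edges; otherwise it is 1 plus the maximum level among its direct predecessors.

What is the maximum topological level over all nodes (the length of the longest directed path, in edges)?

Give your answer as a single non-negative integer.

Op 1: add_edge(B, D). Edges now: 1
Op 2: add_edge(A, D). Edges now: 2
Op 3: add_edge(C, A). Edges now: 3
Compute levels (Kahn BFS):
  sources (in-degree 0): B, C
  process B: level=0
    B->D: in-degree(D)=1, level(D)>=1
  process C: level=0
    C->A: in-degree(A)=0, level(A)=1, enqueue
  process A: level=1
    A->D: in-degree(D)=0, level(D)=2, enqueue
  process D: level=2
All levels: A:1, B:0, C:0, D:2
max level = 2

Answer: 2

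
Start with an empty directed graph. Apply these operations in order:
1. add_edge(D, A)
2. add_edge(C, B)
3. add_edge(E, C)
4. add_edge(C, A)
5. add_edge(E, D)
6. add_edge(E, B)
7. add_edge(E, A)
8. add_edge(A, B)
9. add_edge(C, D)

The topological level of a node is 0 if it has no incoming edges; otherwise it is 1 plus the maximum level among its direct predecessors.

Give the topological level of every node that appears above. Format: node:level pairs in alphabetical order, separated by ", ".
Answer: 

Op 1: add_edge(D, A). Edges now: 1
Op 2: add_edge(C, B). Edges now: 2
Op 3: add_edge(E, C). Edges now: 3
Op 4: add_edge(C, A). Edges now: 4
Op 5: add_edge(E, D). Edges now: 5
Op 6: add_edge(E, B). Edges now: 6
Op 7: add_edge(E, A). Edges now: 7
Op 8: add_edge(A, B). Edges now: 8
Op 9: add_edge(C, D). Edges now: 9
Compute levels (Kahn BFS):
  sources (in-degree 0): E
  process E: level=0
    E->A: in-degree(A)=2, level(A)>=1
    E->B: in-degree(B)=2, level(B)>=1
    E->C: in-degree(C)=0, level(C)=1, enqueue
    E->D: in-degree(D)=1, level(D)>=1
  process C: level=1
    C->A: in-degree(A)=1, level(A)>=2
    C->B: in-degree(B)=1, level(B)>=2
    C->D: in-degree(D)=0, level(D)=2, enqueue
  process D: level=2
    D->A: in-degree(A)=0, level(A)=3, enqueue
  process A: level=3
    A->B: in-degree(B)=0, level(B)=4, enqueue
  process B: level=4
All levels: A:3, B:4, C:1, D:2, E:0

Answer: A:3, B:4, C:1, D:2, E:0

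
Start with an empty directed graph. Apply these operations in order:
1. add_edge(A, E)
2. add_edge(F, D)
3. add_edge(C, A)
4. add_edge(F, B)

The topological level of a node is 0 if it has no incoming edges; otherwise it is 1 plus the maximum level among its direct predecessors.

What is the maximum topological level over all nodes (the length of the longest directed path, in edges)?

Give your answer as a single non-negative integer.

Op 1: add_edge(A, E). Edges now: 1
Op 2: add_edge(F, D). Edges now: 2
Op 3: add_edge(C, A). Edges now: 3
Op 4: add_edge(F, B). Edges now: 4
Compute levels (Kahn BFS):
  sources (in-degree 0): C, F
  process C: level=0
    C->A: in-degree(A)=0, level(A)=1, enqueue
  process F: level=0
    F->B: in-degree(B)=0, level(B)=1, enqueue
    F->D: in-degree(D)=0, level(D)=1, enqueue
  process A: level=1
    A->E: in-degree(E)=0, level(E)=2, enqueue
  process B: level=1
  process D: level=1
  process E: level=2
All levels: A:1, B:1, C:0, D:1, E:2, F:0
max level = 2

Answer: 2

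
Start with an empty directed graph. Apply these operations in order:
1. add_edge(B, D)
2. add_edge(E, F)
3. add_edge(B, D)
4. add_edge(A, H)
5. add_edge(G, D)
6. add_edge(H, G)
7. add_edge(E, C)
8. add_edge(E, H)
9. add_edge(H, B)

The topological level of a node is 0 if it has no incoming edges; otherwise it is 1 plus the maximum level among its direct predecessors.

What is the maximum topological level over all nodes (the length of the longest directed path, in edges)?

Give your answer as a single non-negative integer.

Answer: 3

Derivation:
Op 1: add_edge(B, D). Edges now: 1
Op 2: add_edge(E, F). Edges now: 2
Op 3: add_edge(B, D) (duplicate, no change). Edges now: 2
Op 4: add_edge(A, H). Edges now: 3
Op 5: add_edge(G, D). Edges now: 4
Op 6: add_edge(H, G). Edges now: 5
Op 7: add_edge(E, C). Edges now: 6
Op 8: add_edge(E, H). Edges now: 7
Op 9: add_edge(H, B). Edges now: 8
Compute levels (Kahn BFS):
  sources (in-degree 0): A, E
  process A: level=0
    A->H: in-degree(H)=1, level(H)>=1
  process E: level=0
    E->C: in-degree(C)=0, level(C)=1, enqueue
    E->F: in-degree(F)=0, level(F)=1, enqueue
    E->H: in-degree(H)=0, level(H)=1, enqueue
  process C: level=1
  process F: level=1
  process H: level=1
    H->B: in-degree(B)=0, level(B)=2, enqueue
    H->G: in-degree(G)=0, level(G)=2, enqueue
  process B: level=2
    B->D: in-degree(D)=1, level(D)>=3
  process G: level=2
    G->D: in-degree(D)=0, level(D)=3, enqueue
  process D: level=3
All levels: A:0, B:2, C:1, D:3, E:0, F:1, G:2, H:1
max level = 3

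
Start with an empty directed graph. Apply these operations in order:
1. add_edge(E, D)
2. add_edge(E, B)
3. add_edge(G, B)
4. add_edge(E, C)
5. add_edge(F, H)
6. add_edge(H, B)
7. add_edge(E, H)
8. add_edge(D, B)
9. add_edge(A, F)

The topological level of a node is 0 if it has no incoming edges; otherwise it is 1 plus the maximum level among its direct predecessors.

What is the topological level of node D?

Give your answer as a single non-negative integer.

Op 1: add_edge(E, D). Edges now: 1
Op 2: add_edge(E, B). Edges now: 2
Op 3: add_edge(G, B). Edges now: 3
Op 4: add_edge(E, C). Edges now: 4
Op 5: add_edge(F, H). Edges now: 5
Op 6: add_edge(H, B). Edges now: 6
Op 7: add_edge(E, H). Edges now: 7
Op 8: add_edge(D, B). Edges now: 8
Op 9: add_edge(A, F). Edges now: 9
Compute levels (Kahn BFS):
  sources (in-degree 0): A, E, G
  process A: level=0
    A->F: in-degree(F)=0, level(F)=1, enqueue
  process E: level=0
    E->B: in-degree(B)=3, level(B)>=1
    E->C: in-degree(C)=0, level(C)=1, enqueue
    E->D: in-degree(D)=0, level(D)=1, enqueue
    E->H: in-degree(H)=1, level(H)>=1
  process G: level=0
    G->B: in-degree(B)=2, level(B)>=1
  process F: level=1
    F->H: in-degree(H)=0, level(H)=2, enqueue
  process C: level=1
  process D: level=1
    D->B: in-degree(B)=1, level(B)>=2
  process H: level=2
    H->B: in-degree(B)=0, level(B)=3, enqueue
  process B: level=3
All levels: A:0, B:3, C:1, D:1, E:0, F:1, G:0, H:2
level(D) = 1

Answer: 1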